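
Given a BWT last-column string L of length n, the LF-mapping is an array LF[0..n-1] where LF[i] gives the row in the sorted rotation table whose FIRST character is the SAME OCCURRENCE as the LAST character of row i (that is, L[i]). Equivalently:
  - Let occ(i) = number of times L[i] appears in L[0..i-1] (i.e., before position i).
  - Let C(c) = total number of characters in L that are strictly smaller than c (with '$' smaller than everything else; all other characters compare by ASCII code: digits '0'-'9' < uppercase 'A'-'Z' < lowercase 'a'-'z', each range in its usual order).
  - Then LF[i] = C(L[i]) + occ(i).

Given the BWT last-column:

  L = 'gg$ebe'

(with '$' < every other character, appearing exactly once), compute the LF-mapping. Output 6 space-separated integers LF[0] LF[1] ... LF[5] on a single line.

Answer: 4 5 0 2 1 3

Derivation:
Char counts: '$':1, 'b':1, 'e':2, 'g':2
C (first-col start): C('$')=0, C('b')=1, C('e')=2, C('g')=4
L[0]='g': occ=0, LF[0]=C('g')+0=4+0=4
L[1]='g': occ=1, LF[1]=C('g')+1=4+1=5
L[2]='$': occ=0, LF[2]=C('$')+0=0+0=0
L[3]='e': occ=0, LF[3]=C('e')+0=2+0=2
L[4]='b': occ=0, LF[4]=C('b')+0=1+0=1
L[5]='e': occ=1, LF[5]=C('e')+1=2+1=3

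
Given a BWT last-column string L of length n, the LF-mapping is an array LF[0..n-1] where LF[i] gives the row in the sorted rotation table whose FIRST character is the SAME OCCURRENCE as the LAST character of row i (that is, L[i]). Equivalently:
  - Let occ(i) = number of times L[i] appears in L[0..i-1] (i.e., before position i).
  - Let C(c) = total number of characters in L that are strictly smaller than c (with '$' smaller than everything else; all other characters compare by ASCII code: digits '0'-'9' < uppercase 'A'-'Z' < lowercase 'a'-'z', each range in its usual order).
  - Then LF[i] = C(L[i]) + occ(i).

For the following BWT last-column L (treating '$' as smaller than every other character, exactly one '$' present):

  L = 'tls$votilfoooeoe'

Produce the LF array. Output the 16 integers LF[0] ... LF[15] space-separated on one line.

Char counts: '$':1, 'e':2, 'f':1, 'i':1, 'l':2, 'o':5, 's':1, 't':2, 'v':1
C (first-col start): C('$')=0, C('e')=1, C('f')=3, C('i')=4, C('l')=5, C('o')=7, C('s')=12, C('t')=13, C('v')=15
L[0]='t': occ=0, LF[0]=C('t')+0=13+0=13
L[1]='l': occ=0, LF[1]=C('l')+0=5+0=5
L[2]='s': occ=0, LF[2]=C('s')+0=12+0=12
L[3]='$': occ=0, LF[3]=C('$')+0=0+0=0
L[4]='v': occ=0, LF[4]=C('v')+0=15+0=15
L[5]='o': occ=0, LF[5]=C('o')+0=7+0=7
L[6]='t': occ=1, LF[6]=C('t')+1=13+1=14
L[7]='i': occ=0, LF[7]=C('i')+0=4+0=4
L[8]='l': occ=1, LF[8]=C('l')+1=5+1=6
L[9]='f': occ=0, LF[9]=C('f')+0=3+0=3
L[10]='o': occ=1, LF[10]=C('o')+1=7+1=8
L[11]='o': occ=2, LF[11]=C('o')+2=7+2=9
L[12]='o': occ=3, LF[12]=C('o')+3=7+3=10
L[13]='e': occ=0, LF[13]=C('e')+0=1+0=1
L[14]='o': occ=4, LF[14]=C('o')+4=7+4=11
L[15]='e': occ=1, LF[15]=C('e')+1=1+1=2

Answer: 13 5 12 0 15 7 14 4 6 3 8 9 10 1 11 2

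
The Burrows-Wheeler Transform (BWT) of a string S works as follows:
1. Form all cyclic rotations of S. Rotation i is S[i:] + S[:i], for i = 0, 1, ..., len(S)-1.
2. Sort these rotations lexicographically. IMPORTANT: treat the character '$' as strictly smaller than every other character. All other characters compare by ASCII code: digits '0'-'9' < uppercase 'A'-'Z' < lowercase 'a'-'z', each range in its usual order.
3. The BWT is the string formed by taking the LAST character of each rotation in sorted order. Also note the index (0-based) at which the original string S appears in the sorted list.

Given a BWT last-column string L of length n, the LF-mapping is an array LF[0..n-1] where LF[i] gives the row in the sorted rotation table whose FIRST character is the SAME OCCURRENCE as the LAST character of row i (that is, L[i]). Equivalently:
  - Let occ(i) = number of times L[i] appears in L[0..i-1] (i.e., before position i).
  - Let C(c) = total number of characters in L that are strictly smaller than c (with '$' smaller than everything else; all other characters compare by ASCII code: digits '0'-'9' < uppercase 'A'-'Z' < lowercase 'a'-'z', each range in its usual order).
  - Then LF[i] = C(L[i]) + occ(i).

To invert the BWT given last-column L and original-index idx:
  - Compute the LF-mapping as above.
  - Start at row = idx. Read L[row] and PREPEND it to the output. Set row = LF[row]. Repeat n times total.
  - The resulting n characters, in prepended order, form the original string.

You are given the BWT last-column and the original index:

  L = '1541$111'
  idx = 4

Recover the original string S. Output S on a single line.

Answer: 1411151$

Derivation:
LF mapping: 1 7 6 2 0 3 4 5
Walk LF starting at row 4, prepending L[row]:
  step 1: row=4, L[4]='$', prepend. Next row=LF[4]=0
  step 2: row=0, L[0]='1', prepend. Next row=LF[0]=1
  step 3: row=1, L[1]='5', prepend. Next row=LF[1]=7
  step 4: row=7, L[7]='1', prepend. Next row=LF[7]=5
  step 5: row=5, L[5]='1', prepend. Next row=LF[5]=3
  step 6: row=3, L[3]='1', prepend. Next row=LF[3]=2
  step 7: row=2, L[2]='4', prepend. Next row=LF[2]=6
  step 8: row=6, L[6]='1', prepend. Next row=LF[6]=4
Reversed output: 1411151$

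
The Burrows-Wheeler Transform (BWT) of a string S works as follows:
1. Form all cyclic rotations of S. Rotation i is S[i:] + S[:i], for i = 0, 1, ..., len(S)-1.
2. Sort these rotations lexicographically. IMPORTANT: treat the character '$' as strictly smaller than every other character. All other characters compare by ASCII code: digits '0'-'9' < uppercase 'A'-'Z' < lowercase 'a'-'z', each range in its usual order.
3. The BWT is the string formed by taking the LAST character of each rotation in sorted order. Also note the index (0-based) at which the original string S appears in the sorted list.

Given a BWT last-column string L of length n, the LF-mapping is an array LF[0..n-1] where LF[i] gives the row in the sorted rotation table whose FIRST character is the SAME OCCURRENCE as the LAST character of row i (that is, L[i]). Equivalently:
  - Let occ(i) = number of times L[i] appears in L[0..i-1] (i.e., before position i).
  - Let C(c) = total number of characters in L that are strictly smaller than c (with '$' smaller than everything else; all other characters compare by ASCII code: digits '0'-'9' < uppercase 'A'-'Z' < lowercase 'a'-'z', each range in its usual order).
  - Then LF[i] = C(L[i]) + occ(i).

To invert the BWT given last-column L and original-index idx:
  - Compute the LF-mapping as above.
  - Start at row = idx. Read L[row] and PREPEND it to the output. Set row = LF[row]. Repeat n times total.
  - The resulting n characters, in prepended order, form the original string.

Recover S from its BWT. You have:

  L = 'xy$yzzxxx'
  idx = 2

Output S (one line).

Answer: xyxzxzyx$

Derivation:
LF mapping: 1 5 0 6 7 8 2 3 4
Walk LF starting at row 2, prepending L[row]:
  step 1: row=2, L[2]='$', prepend. Next row=LF[2]=0
  step 2: row=0, L[0]='x', prepend. Next row=LF[0]=1
  step 3: row=1, L[1]='y', prepend. Next row=LF[1]=5
  step 4: row=5, L[5]='z', prepend. Next row=LF[5]=8
  step 5: row=8, L[8]='x', prepend. Next row=LF[8]=4
  step 6: row=4, L[4]='z', prepend. Next row=LF[4]=7
  step 7: row=7, L[7]='x', prepend. Next row=LF[7]=3
  step 8: row=3, L[3]='y', prepend. Next row=LF[3]=6
  step 9: row=6, L[6]='x', prepend. Next row=LF[6]=2
Reversed output: xyxzxzyx$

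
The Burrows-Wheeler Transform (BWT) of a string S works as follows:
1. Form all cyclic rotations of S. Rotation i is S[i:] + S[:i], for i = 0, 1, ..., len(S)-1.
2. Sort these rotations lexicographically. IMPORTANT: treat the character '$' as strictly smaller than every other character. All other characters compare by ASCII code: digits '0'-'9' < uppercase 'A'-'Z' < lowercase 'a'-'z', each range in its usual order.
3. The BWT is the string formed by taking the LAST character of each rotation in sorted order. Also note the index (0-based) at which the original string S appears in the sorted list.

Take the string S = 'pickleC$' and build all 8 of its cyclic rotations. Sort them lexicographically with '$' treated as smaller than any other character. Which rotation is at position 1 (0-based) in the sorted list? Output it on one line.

Answer: C$pickle

Derivation:
All 8 rotations (rotation i = S[i:]+S[:i]):
  rot[0] = pickleC$
  rot[1] = ickleC$p
  rot[2] = ckleC$pi
  rot[3] = kleC$pic
  rot[4] = leC$pick
  rot[5] = eC$pickl
  rot[6] = C$pickle
  rot[7] = $pickleC
Sorted (with $ < everything):
  sorted[0] = $pickleC
  sorted[1] = C$pickle
  sorted[2] = ckleC$pi
  sorted[3] = eC$pickl
  sorted[4] = ickleC$p
  sorted[5] = kleC$pic
  sorted[6] = leC$pick
  sorted[7] = pickleC$
sorted[1] = C$pickle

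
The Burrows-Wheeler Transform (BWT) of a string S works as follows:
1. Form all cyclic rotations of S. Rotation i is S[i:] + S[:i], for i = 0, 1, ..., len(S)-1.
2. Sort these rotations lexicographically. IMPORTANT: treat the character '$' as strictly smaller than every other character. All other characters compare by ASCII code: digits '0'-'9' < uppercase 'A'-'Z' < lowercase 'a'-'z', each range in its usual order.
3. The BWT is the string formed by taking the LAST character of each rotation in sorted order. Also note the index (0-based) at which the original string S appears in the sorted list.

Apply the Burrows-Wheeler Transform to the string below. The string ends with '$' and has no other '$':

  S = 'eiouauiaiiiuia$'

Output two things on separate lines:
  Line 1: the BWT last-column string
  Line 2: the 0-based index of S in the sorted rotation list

Answer: aiiu$uuaieiioia
4

Derivation:
All 15 rotations (rotation i = S[i:]+S[:i]):
  rot[0] = eiouauiaiiiuia$
  rot[1] = iouauiaiiiuia$e
  rot[2] = ouauiaiiiuia$ei
  rot[3] = uauiaiiiuia$eio
  rot[4] = auiaiiiuia$eiou
  rot[5] = uiaiiiuia$eioua
  rot[6] = iaiiiuia$eiouau
  rot[7] = aiiiuia$eiouaui
  rot[8] = iiiuia$eiouauia
  rot[9] = iiuia$eiouauiai
  rot[10] = iuia$eiouauiaii
  rot[11] = uia$eiouauiaiii
  rot[12] = ia$eiouauiaiiiu
  rot[13] = a$eiouauiaiiiui
  rot[14] = $eiouauiaiiiuia
Sorted (with $ < everything):
  sorted[0] = $eiouauiaiiiuia  (last char: 'a')
  sorted[1] = a$eiouauiaiiiui  (last char: 'i')
  sorted[2] = aiiiuia$eiouaui  (last char: 'i')
  sorted[3] = auiaiiiuia$eiou  (last char: 'u')
  sorted[4] = eiouauiaiiiuia$  (last char: '$')
  sorted[5] = ia$eiouauiaiiiu  (last char: 'u')
  sorted[6] = iaiiiuia$eiouau  (last char: 'u')
  sorted[7] = iiiuia$eiouauia  (last char: 'a')
  sorted[8] = iiuia$eiouauiai  (last char: 'i')
  sorted[9] = iouauiaiiiuia$e  (last char: 'e')
  sorted[10] = iuia$eiouauiaii  (last char: 'i')
  sorted[11] = ouauiaiiiuia$ei  (last char: 'i')
  sorted[12] = uauiaiiiuia$eio  (last char: 'o')
  sorted[13] = uia$eiouauiaiii  (last char: 'i')
  sorted[14] = uiaiiiuia$eioua  (last char: 'a')
Last column: aiiu$uuaieiioia
Original string S is at sorted index 4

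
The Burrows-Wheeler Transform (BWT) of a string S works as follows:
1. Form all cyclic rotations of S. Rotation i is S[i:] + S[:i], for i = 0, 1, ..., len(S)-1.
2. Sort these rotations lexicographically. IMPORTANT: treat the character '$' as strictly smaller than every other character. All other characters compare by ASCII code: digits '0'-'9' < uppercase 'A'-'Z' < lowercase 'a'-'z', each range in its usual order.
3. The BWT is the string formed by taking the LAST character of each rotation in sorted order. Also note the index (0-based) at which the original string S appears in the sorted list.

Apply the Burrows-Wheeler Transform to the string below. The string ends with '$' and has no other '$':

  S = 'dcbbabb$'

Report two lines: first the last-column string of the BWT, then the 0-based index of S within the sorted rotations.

Answer: bbbbacd$
7

Derivation:
All 8 rotations (rotation i = S[i:]+S[:i]):
  rot[0] = dcbbabb$
  rot[1] = cbbabb$d
  rot[2] = bbabb$dc
  rot[3] = babb$dcb
  rot[4] = abb$dcbb
  rot[5] = bb$dcbba
  rot[6] = b$dcbbab
  rot[7] = $dcbbabb
Sorted (with $ < everything):
  sorted[0] = $dcbbabb  (last char: 'b')
  sorted[1] = abb$dcbb  (last char: 'b')
  sorted[2] = b$dcbbab  (last char: 'b')
  sorted[3] = babb$dcb  (last char: 'b')
  sorted[4] = bb$dcbba  (last char: 'a')
  sorted[5] = bbabb$dc  (last char: 'c')
  sorted[6] = cbbabb$d  (last char: 'd')
  sorted[7] = dcbbabb$  (last char: '$')
Last column: bbbbacd$
Original string S is at sorted index 7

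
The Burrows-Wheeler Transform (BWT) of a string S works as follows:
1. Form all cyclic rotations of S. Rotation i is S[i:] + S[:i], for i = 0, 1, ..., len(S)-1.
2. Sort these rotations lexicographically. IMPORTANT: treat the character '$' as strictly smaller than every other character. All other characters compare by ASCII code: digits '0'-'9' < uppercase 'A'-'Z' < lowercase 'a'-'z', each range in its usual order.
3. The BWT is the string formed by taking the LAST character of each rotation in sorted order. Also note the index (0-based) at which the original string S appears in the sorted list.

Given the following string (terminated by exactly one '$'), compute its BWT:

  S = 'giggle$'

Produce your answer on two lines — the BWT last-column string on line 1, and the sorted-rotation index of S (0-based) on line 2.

All 7 rotations (rotation i = S[i:]+S[:i]):
  rot[0] = giggle$
  rot[1] = iggle$g
  rot[2] = ggle$gi
  rot[3] = gle$gig
  rot[4] = le$gigg
  rot[5] = e$giggl
  rot[6] = $giggle
Sorted (with $ < everything):
  sorted[0] = $giggle  (last char: 'e')
  sorted[1] = e$giggl  (last char: 'l')
  sorted[2] = ggle$gi  (last char: 'i')
  sorted[3] = giggle$  (last char: '$')
  sorted[4] = gle$gig  (last char: 'g')
  sorted[5] = iggle$g  (last char: 'g')
  sorted[6] = le$gigg  (last char: 'g')
Last column: eli$ggg
Original string S is at sorted index 3

Answer: eli$ggg
3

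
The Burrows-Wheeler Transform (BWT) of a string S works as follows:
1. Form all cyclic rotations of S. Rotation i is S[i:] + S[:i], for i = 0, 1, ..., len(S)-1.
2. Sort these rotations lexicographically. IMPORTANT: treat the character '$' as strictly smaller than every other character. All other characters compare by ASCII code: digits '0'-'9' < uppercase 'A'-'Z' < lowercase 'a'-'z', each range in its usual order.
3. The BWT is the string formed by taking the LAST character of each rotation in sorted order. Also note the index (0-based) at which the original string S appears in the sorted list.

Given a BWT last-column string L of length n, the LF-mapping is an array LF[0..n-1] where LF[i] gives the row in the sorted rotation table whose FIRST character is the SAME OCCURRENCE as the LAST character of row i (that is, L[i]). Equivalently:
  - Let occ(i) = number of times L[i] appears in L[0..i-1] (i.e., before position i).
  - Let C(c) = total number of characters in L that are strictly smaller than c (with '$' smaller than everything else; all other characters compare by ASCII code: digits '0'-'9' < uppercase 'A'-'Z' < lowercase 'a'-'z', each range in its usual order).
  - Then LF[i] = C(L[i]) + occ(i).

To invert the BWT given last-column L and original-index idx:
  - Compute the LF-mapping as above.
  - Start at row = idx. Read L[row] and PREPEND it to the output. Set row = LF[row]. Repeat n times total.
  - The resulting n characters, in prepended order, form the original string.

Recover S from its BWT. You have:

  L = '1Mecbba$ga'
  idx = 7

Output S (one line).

Answer: cabbageM1$

Derivation:
LF mapping: 1 2 8 7 5 6 3 0 9 4
Walk LF starting at row 7, prepending L[row]:
  step 1: row=7, L[7]='$', prepend. Next row=LF[7]=0
  step 2: row=0, L[0]='1', prepend. Next row=LF[0]=1
  step 3: row=1, L[1]='M', prepend. Next row=LF[1]=2
  step 4: row=2, L[2]='e', prepend. Next row=LF[2]=8
  step 5: row=8, L[8]='g', prepend. Next row=LF[8]=9
  step 6: row=9, L[9]='a', prepend. Next row=LF[9]=4
  step 7: row=4, L[4]='b', prepend. Next row=LF[4]=5
  step 8: row=5, L[5]='b', prepend. Next row=LF[5]=6
  step 9: row=6, L[6]='a', prepend. Next row=LF[6]=3
  step 10: row=3, L[3]='c', prepend. Next row=LF[3]=7
Reversed output: cabbageM1$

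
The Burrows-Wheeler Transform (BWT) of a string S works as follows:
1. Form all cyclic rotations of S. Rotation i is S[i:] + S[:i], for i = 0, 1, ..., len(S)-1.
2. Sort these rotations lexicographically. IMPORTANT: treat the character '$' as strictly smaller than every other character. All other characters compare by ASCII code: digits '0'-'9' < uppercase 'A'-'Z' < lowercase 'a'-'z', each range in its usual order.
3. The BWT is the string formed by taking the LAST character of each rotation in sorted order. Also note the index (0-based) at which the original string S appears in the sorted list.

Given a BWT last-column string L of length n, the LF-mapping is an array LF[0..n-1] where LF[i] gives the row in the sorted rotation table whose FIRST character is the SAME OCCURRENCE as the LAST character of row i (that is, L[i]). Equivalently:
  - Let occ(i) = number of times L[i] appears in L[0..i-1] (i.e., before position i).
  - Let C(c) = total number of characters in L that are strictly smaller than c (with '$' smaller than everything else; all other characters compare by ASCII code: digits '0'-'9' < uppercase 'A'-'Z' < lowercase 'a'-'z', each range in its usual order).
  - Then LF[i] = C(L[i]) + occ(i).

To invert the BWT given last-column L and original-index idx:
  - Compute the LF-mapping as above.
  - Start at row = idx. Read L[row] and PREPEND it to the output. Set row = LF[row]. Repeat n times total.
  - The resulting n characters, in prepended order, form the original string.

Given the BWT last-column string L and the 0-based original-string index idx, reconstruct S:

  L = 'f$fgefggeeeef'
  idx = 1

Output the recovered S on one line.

Answer: eegefgfefegf$

Derivation:
LF mapping: 6 0 7 10 1 8 11 12 2 3 4 5 9
Walk LF starting at row 1, prepending L[row]:
  step 1: row=1, L[1]='$', prepend. Next row=LF[1]=0
  step 2: row=0, L[0]='f', prepend. Next row=LF[0]=6
  step 3: row=6, L[6]='g', prepend. Next row=LF[6]=11
  step 4: row=11, L[11]='e', prepend. Next row=LF[11]=5
  step 5: row=5, L[5]='f', prepend. Next row=LF[5]=8
  step 6: row=8, L[8]='e', prepend. Next row=LF[8]=2
  step 7: row=2, L[2]='f', prepend. Next row=LF[2]=7
  step 8: row=7, L[7]='g', prepend. Next row=LF[7]=12
  step 9: row=12, L[12]='f', prepend. Next row=LF[12]=9
  step 10: row=9, L[9]='e', prepend. Next row=LF[9]=3
  step 11: row=3, L[3]='g', prepend. Next row=LF[3]=10
  step 12: row=10, L[10]='e', prepend. Next row=LF[10]=4
  step 13: row=4, L[4]='e', prepend. Next row=LF[4]=1
Reversed output: eegefgfefegf$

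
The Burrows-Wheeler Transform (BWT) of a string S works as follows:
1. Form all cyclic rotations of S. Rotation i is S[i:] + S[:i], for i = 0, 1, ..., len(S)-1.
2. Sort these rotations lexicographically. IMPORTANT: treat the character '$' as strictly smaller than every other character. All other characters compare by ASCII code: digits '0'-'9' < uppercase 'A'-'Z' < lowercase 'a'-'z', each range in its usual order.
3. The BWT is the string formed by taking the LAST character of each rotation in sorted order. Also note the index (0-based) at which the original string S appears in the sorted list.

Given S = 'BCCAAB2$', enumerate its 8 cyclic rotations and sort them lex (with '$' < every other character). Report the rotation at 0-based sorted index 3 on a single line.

All 8 rotations (rotation i = S[i:]+S[:i]):
  rot[0] = BCCAAB2$
  rot[1] = CCAAB2$B
  rot[2] = CAAB2$BC
  rot[3] = AAB2$BCC
  rot[4] = AB2$BCCA
  rot[5] = B2$BCCAA
  rot[6] = 2$BCCAAB
  rot[7] = $BCCAAB2
Sorted (with $ < everything):
  sorted[0] = $BCCAAB2
  sorted[1] = 2$BCCAAB
  sorted[2] = AAB2$BCC
  sorted[3] = AB2$BCCA
  sorted[4] = B2$BCCAA
  sorted[5] = BCCAAB2$
  sorted[6] = CAAB2$BC
  sorted[7] = CCAAB2$B
sorted[3] = AB2$BCCA

Answer: AB2$BCCA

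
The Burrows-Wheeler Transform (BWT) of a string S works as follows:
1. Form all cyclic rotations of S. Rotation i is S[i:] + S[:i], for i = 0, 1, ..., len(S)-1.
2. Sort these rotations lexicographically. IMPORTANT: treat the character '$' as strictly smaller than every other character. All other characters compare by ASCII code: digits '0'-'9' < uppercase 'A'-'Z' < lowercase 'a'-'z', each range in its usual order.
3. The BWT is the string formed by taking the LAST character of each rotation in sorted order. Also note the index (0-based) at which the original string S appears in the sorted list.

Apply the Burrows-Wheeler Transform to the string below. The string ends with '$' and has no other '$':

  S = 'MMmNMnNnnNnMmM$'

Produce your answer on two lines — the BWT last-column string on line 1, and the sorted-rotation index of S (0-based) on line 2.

Answer: Mm$nMNmnnMMNnMN
2

Derivation:
All 15 rotations (rotation i = S[i:]+S[:i]):
  rot[0] = MMmNMnNnnNnMmM$
  rot[1] = MmNMnNnnNnMmM$M
  rot[2] = mNMnNnnNnMmM$MM
  rot[3] = NMnNnnNnMmM$MMm
  rot[4] = MnNnnNnMmM$MMmN
  rot[5] = nNnnNnMmM$MMmNM
  rot[6] = NnnNnMmM$MMmNMn
  rot[7] = nnNnMmM$MMmNMnN
  rot[8] = nNnMmM$MMmNMnNn
  rot[9] = NnMmM$MMmNMnNnn
  rot[10] = nMmM$MMmNMnNnnN
  rot[11] = MmM$MMmNMnNnnNn
  rot[12] = mM$MMmNMnNnnNnM
  rot[13] = M$MMmNMnNnnNnMm
  rot[14] = $MMmNMnNnnNnMmM
Sorted (with $ < everything):
  sorted[0] = $MMmNMnNnnNnMmM  (last char: 'M')
  sorted[1] = M$MMmNMnNnnNnMm  (last char: 'm')
  sorted[2] = MMmNMnNnnNnMmM$  (last char: '$')
  sorted[3] = MmM$MMmNMnNnnNn  (last char: 'n')
  sorted[4] = MmNMnNnnNnMmM$M  (last char: 'M')
  sorted[5] = MnNnnNnMmM$MMmN  (last char: 'N')
  sorted[6] = NMnNnnNnMmM$MMm  (last char: 'm')
  sorted[7] = NnMmM$MMmNMnNnn  (last char: 'n')
  sorted[8] = NnnNnMmM$MMmNMn  (last char: 'n')
  sorted[9] = mM$MMmNMnNnnNnM  (last char: 'M')
  sorted[10] = mNMnNnnNnMmM$MM  (last char: 'M')
  sorted[11] = nMmM$MMmNMnNnnN  (last char: 'N')
  sorted[12] = nNnMmM$MMmNMnNn  (last char: 'n')
  sorted[13] = nNnnNnMmM$MMmNM  (last char: 'M')
  sorted[14] = nnNnMmM$MMmNMnN  (last char: 'N')
Last column: Mm$nMNmnnMMNnMN
Original string S is at sorted index 2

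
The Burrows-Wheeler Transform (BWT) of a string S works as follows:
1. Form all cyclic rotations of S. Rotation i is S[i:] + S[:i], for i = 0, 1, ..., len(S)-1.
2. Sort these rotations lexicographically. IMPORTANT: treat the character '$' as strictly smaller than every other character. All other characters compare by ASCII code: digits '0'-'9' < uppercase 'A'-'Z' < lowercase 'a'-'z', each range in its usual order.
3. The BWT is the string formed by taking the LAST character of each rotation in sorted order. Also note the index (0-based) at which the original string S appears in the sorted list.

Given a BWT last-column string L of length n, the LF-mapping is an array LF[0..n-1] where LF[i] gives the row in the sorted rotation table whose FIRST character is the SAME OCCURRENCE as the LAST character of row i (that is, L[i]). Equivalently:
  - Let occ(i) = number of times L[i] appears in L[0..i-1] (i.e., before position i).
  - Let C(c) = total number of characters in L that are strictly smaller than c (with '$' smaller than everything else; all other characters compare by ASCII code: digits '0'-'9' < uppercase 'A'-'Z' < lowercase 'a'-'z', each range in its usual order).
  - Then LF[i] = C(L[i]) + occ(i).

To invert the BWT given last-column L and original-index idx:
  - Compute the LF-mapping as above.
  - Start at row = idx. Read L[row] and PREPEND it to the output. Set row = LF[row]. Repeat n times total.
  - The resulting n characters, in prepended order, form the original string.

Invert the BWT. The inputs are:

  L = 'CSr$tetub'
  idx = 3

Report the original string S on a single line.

LF mapping: 1 2 5 0 6 4 7 8 3
Walk LF starting at row 3, prepending L[row]:
  step 1: row=3, L[3]='$', prepend. Next row=LF[3]=0
  step 2: row=0, L[0]='C', prepend. Next row=LF[0]=1
  step 3: row=1, L[1]='S', prepend. Next row=LF[1]=2
  step 4: row=2, L[2]='r', prepend. Next row=LF[2]=5
  step 5: row=5, L[5]='e', prepend. Next row=LF[5]=4
  step 6: row=4, L[4]='t', prepend. Next row=LF[4]=6
  step 7: row=6, L[6]='t', prepend. Next row=LF[6]=7
  step 8: row=7, L[7]='u', prepend. Next row=LF[7]=8
  step 9: row=8, L[8]='b', prepend. Next row=LF[8]=3
Reversed output: butterSC$

Answer: butterSC$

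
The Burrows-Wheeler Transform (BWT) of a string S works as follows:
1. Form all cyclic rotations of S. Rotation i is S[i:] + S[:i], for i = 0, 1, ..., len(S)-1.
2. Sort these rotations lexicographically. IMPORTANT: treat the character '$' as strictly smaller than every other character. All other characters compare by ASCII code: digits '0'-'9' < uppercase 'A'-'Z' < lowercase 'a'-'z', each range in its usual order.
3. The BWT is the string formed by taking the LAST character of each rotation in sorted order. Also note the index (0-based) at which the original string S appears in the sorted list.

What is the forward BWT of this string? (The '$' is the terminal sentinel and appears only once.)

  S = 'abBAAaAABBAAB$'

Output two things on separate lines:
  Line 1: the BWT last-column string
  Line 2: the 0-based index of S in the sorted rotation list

Answer: BBaBAAAABbAA$a
12

Derivation:
All 14 rotations (rotation i = S[i:]+S[:i]):
  rot[0] = abBAAaAABBAAB$
  rot[1] = bBAAaAABBAAB$a
  rot[2] = BAAaAABBAAB$ab
  rot[3] = AAaAABBAAB$abB
  rot[4] = AaAABBAAB$abBA
  rot[5] = aAABBAAB$abBAA
  rot[6] = AABBAAB$abBAAa
  rot[7] = ABBAAB$abBAAaA
  rot[8] = BBAAB$abBAAaAA
  rot[9] = BAAB$abBAAaAAB
  rot[10] = AAB$abBAAaAABB
  rot[11] = AB$abBAAaAABBA
  rot[12] = B$abBAAaAABBAA
  rot[13] = $abBAAaAABBAAB
Sorted (with $ < everything):
  sorted[0] = $abBAAaAABBAAB  (last char: 'B')
  sorted[1] = AAB$abBAAaAABB  (last char: 'B')
  sorted[2] = AABBAAB$abBAAa  (last char: 'a')
  sorted[3] = AAaAABBAAB$abB  (last char: 'B')
  sorted[4] = AB$abBAAaAABBA  (last char: 'A')
  sorted[5] = ABBAAB$abBAAaA  (last char: 'A')
  sorted[6] = AaAABBAAB$abBA  (last char: 'A')
  sorted[7] = B$abBAAaAABBAA  (last char: 'A')
  sorted[8] = BAAB$abBAAaAAB  (last char: 'B')
  sorted[9] = BAAaAABBAAB$ab  (last char: 'b')
  sorted[10] = BBAAB$abBAAaAA  (last char: 'A')
  sorted[11] = aAABBAAB$abBAA  (last char: 'A')
  sorted[12] = abBAAaAABBAAB$  (last char: '$')
  sorted[13] = bBAAaAABBAAB$a  (last char: 'a')
Last column: BBaBAAAABbAA$a
Original string S is at sorted index 12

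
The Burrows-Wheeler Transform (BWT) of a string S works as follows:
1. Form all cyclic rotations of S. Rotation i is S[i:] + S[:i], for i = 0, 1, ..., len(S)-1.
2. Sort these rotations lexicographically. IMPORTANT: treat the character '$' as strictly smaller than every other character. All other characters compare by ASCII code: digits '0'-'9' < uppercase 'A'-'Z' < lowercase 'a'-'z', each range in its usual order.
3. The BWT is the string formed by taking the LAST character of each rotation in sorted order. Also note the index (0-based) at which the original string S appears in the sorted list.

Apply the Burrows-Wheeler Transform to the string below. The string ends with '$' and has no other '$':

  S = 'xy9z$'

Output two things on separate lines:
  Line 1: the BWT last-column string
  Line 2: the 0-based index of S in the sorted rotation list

Answer: zy$x9
2

Derivation:
All 5 rotations (rotation i = S[i:]+S[:i]):
  rot[0] = xy9z$
  rot[1] = y9z$x
  rot[2] = 9z$xy
  rot[3] = z$xy9
  rot[4] = $xy9z
Sorted (with $ < everything):
  sorted[0] = $xy9z  (last char: 'z')
  sorted[1] = 9z$xy  (last char: 'y')
  sorted[2] = xy9z$  (last char: '$')
  sorted[3] = y9z$x  (last char: 'x')
  sorted[4] = z$xy9  (last char: '9')
Last column: zy$x9
Original string S is at sorted index 2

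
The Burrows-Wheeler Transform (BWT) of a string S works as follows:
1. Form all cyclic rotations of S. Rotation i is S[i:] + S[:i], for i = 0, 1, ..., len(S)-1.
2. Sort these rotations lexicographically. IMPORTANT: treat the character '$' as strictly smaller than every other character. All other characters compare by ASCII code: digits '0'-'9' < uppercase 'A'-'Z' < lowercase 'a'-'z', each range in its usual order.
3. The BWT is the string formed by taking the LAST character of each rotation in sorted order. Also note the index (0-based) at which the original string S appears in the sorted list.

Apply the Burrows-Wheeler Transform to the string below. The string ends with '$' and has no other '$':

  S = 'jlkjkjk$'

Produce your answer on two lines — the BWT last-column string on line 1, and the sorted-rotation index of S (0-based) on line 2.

All 8 rotations (rotation i = S[i:]+S[:i]):
  rot[0] = jlkjkjk$
  rot[1] = lkjkjk$j
  rot[2] = kjkjk$jl
  rot[3] = jkjk$jlk
  rot[4] = kjk$jlkj
  rot[5] = jk$jlkjk
  rot[6] = k$jlkjkj
  rot[7] = $jlkjkjk
Sorted (with $ < everything):
  sorted[0] = $jlkjkjk  (last char: 'k')
  sorted[1] = jk$jlkjk  (last char: 'k')
  sorted[2] = jkjk$jlk  (last char: 'k')
  sorted[3] = jlkjkjk$  (last char: '$')
  sorted[4] = k$jlkjkj  (last char: 'j')
  sorted[5] = kjk$jlkj  (last char: 'j')
  sorted[6] = kjkjk$jl  (last char: 'l')
  sorted[7] = lkjkjk$j  (last char: 'j')
Last column: kkk$jjlj
Original string S is at sorted index 3

Answer: kkk$jjlj
3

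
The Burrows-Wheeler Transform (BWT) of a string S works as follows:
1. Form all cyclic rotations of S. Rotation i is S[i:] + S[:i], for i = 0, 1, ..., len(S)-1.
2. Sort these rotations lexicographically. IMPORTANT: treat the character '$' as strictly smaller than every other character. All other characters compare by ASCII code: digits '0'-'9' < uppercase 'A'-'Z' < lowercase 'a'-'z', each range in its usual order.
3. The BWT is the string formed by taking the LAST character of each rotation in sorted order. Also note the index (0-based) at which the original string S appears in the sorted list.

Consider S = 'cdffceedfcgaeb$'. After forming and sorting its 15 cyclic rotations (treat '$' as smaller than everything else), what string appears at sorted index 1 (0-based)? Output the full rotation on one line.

Answer: aeb$cdffceedfcg

Derivation:
All 15 rotations (rotation i = S[i:]+S[:i]):
  rot[0] = cdffceedfcgaeb$
  rot[1] = dffceedfcgaeb$c
  rot[2] = ffceedfcgaeb$cd
  rot[3] = fceedfcgaeb$cdf
  rot[4] = ceedfcgaeb$cdff
  rot[5] = eedfcgaeb$cdffc
  rot[6] = edfcgaeb$cdffce
  rot[7] = dfcgaeb$cdffcee
  rot[8] = fcgaeb$cdffceed
  rot[9] = cgaeb$cdffceedf
  rot[10] = gaeb$cdffceedfc
  rot[11] = aeb$cdffceedfcg
  rot[12] = eb$cdffceedfcga
  rot[13] = b$cdffceedfcgae
  rot[14] = $cdffceedfcgaeb
Sorted (with $ < everything):
  sorted[0] = $cdffceedfcgaeb
  sorted[1] = aeb$cdffceedfcg
  sorted[2] = b$cdffceedfcgae
  sorted[3] = cdffceedfcgaeb$
  sorted[4] = ceedfcgaeb$cdff
  sorted[5] = cgaeb$cdffceedf
  sorted[6] = dfcgaeb$cdffcee
  sorted[7] = dffceedfcgaeb$c
  sorted[8] = eb$cdffceedfcga
  sorted[9] = edfcgaeb$cdffce
  sorted[10] = eedfcgaeb$cdffc
  sorted[11] = fceedfcgaeb$cdf
  sorted[12] = fcgaeb$cdffceed
  sorted[13] = ffceedfcgaeb$cd
  sorted[14] = gaeb$cdffceedfc
sorted[1] = aeb$cdffceedfcg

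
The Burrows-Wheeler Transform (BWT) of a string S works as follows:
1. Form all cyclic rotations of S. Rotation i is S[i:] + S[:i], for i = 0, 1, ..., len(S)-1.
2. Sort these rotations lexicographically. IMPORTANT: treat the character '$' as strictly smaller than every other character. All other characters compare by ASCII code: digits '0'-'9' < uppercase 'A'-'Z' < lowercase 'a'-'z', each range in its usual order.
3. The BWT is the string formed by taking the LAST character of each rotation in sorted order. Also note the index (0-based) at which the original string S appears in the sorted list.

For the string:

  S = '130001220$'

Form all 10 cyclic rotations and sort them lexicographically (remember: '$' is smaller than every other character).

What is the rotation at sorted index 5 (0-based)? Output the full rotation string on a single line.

Answer: 1220$13000

Derivation:
All 10 rotations (rotation i = S[i:]+S[:i]):
  rot[0] = 130001220$
  rot[1] = 30001220$1
  rot[2] = 0001220$13
  rot[3] = 001220$130
  rot[4] = 01220$1300
  rot[5] = 1220$13000
  rot[6] = 220$130001
  rot[7] = 20$1300012
  rot[8] = 0$13000122
  rot[9] = $130001220
Sorted (with $ < everything):
  sorted[0] = $130001220
  sorted[1] = 0$13000122
  sorted[2] = 0001220$13
  sorted[3] = 001220$130
  sorted[4] = 01220$1300
  sorted[5] = 1220$13000
  sorted[6] = 130001220$
  sorted[7] = 20$1300012
  sorted[8] = 220$130001
  sorted[9] = 30001220$1
sorted[5] = 1220$13000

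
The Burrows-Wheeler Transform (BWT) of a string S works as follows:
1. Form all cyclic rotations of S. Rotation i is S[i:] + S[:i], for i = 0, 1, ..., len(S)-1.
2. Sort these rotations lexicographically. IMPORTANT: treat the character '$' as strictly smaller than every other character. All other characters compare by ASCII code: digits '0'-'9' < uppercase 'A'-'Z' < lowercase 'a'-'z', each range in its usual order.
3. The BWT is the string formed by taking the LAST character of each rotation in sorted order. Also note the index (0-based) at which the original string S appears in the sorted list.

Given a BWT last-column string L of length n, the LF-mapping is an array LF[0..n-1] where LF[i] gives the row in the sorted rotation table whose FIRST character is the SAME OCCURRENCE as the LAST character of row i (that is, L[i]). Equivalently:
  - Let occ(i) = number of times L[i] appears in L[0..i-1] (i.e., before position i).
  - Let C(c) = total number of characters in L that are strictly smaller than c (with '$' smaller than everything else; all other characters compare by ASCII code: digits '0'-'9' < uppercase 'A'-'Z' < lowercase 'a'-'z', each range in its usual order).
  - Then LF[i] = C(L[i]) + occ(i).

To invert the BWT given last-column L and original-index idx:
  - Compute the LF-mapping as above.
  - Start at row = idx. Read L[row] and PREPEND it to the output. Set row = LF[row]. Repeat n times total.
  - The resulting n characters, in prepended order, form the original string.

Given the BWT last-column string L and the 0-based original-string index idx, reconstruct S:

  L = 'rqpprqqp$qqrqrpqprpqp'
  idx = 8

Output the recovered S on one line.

LF mapping: 16 8 1 2 17 9 10 3 0 11 12 18 13 19 4 14 5 20 6 15 7
Walk LF starting at row 8, prepending L[row]:
  step 1: row=8, L[8]='$', prepend. Next row=LF[8]=0
  step 2: row=0, L[0]='r', prepend. Next row=LF[0]=16
  step 3: row=16, L[16]='p', prepend. Next row=LF[16]=5
  step 4: row=5, L[5]='q', prepend. Next row=LF[5]=9
  step 5: row=9, L[9]='q', prepend. Next row=LF[9]=11
  step 6: row=11, L[11]='r', prepend. Next row=LF[11]=18
  step 7: row=18, L[18]='p', prepend. Next row=LF[18]=6
  step 8: row=6, L[6]='q', prepend. Next row=LF[6]=10
  step 9: row=10, L[10]='q', prepend. Next row=LF[10]=12
  step 10: row=12, L[12]='q', prepend. Next row=LF[12]=13
  step 11: row=13, L[13]='r', prepend. Next row=LF[13]=19
  step 12: row=19, L[19]='q', prepend. Next row=LF[19]=15
  step 13: row=15, L[15]='q', prepend. Next row=LF[15]=14
  step 14: row=14, L[14]='p', prepend. Next row=LF[14]=4
  step 15: row=4, L[4]='r', prepend. Next row=LF[4]=17
  step 16: row=17, L[17]='r', prepend. Next row=LF[17]=20
  step 17: row=20, L[20]='p', prepend. Next row=LF[20]=7
  step 18: row=7, L[7]='p', prepend. Next row=LF[7]=3
  step 19: row=3, L[3]='p', prepend. Next row=LF[3]=2
  step 20: row=2, L[2]='p', prepend. Next row=LF[2]=1
  step 21: row=1, L[1]='q', prepend. Next row=LF[1]=8
Reversed output: qpppprrpqqrqqqprqqpr$

Answer: qpppprrpqqrqqqprqqpr$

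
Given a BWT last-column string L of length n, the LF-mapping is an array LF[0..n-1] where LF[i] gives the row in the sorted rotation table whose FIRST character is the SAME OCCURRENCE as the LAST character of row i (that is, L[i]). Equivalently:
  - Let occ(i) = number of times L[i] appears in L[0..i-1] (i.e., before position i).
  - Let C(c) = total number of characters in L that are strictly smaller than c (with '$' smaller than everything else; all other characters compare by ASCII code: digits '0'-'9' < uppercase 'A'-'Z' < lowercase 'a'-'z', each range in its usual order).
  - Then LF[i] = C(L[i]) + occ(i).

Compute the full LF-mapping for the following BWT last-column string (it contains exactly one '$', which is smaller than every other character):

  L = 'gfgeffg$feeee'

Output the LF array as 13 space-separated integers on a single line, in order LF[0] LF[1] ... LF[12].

Char counts: '$':1, 'e':5, 'f':4, 'g':3
C (first-col start): C('$')=0, C('e')=1, C('f')=6, C('g')=10
L[0]='g': occ=0, LF[0]=C('g')+0=10+0=10
L[1]='f': occ=0, LF[1]=C('f')+0=6+0=6
L[2]='g': occ=1, LF[2]=C('g')+1=10+1=11
L[3]='e': occ=0, LF[3]=C('e')+0=1+0=1
L[4]='f': occ=1, LF[4]=C('f')+1=6+1=7
L[5]='f': occ=2, LF[5]=C('f')+2=6+2=8
L[6]='g': occ=2, LF[6]=C('g')+2=10+2=12
L[7]='$': occ=0, LF[7]=C('$')+0=0+0=0
L[8]='f': occ=3, LF[8]=C('f')+3=6+3=9
L[9]='e': occ=1, LF[9]=C('e')+1=1+1=2
L[10]='e': occ=2, LF[10]=C('e')+2=1+2=3
L[11]='e': occ=3, LF[11]=C('e')+3=1+3=4
L[12]='e': occ=4, LF[12]=C('e')+4=1+4=5

Answer: 10 6 11 1 7 8 12 0 9 2 3 4 5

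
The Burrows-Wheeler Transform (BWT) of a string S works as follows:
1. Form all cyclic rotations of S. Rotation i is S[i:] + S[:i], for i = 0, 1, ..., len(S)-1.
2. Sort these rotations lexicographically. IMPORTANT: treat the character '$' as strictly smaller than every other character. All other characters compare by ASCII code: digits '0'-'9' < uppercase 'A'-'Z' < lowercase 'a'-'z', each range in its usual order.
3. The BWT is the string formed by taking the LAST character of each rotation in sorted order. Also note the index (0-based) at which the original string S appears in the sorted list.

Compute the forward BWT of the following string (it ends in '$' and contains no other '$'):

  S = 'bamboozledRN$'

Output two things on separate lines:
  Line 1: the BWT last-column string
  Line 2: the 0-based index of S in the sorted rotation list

Answer: NRdb$melzaboo
4

Derivation:
All 13 rotations (rotation i = S[i:]+S[:i]):
  rot[0] = bamboozledRN$
  rot[1] = amboozledRN$b
  rot[2] = mboozledRN$ba
  rot[3] = boozledRN$bam
  rot[4] = oozledRN$bamb
  rot[5] = ozledRN$bambo
  rot[6] = zledRN$bamboo
  rot[7] = ledRN$bambooz
  rot[8] = edRN$bamboozl
  rot[9] = dRN$bamboozle
  rot[10] = RN$bamboozled
  rot[11] = N$bamboozledR
  rot[12] = $bamboozledRN
Sorted (with $ < everything):
  sorted[0] = $bamboozledRN  (last char: 'N')
  sorted[1] = N$bamboozledR  (last char: 'R')
  sorted[2] = RN$bamboozled  (last char: 'd')
  sorted[3] = amboozledRN$b  (last char: 'b')
  sorted[4] = bamboozledRN$  (last char: '$')
  sorted[5] = boozledRN$bam  (last char: 'm')
  sorted[6] = dRN$bamboozle  (last char: 'e')
  sorted[7] = edRN$bamboozl  (last char: 'l')
  sorted[8] = ledRN$bambooz  (last char: 'z')
  sorted[9] = mboozledRN$ba  (last char: 'a')
  sorted[10] = oozledRN$bamb  (last char: 'b')
  sorted[11] = ozledRN$bambo  (last char: 'o')
  sorted[12] = zledRN$bamboo  (last char: 'o')
Last column: NRdb$melzaboo
Original string S is at sorted index 4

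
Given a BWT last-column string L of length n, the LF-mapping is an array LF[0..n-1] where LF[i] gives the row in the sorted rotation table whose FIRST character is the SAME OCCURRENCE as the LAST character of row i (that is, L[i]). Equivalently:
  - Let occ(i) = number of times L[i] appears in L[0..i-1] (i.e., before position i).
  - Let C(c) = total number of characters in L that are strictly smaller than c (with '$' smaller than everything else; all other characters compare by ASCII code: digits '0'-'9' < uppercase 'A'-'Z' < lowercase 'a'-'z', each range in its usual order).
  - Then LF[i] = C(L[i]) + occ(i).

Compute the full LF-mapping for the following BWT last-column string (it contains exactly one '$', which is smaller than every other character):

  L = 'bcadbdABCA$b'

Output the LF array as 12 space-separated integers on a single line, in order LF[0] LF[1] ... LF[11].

Char counts: '$':1, 'A':2, 'B':1, 'C':1, 'a':1, 'b':3, 'c':1, 'd':2
C (first-col start): C('$')=0, C('A')=1, C('B')=3, C('C')=4, C('a')=5, C('b')=6, C('c')=9, C('d')=10
L[0]='b': occ=0, LF[0]=C('b')+0=6+0=6
L[1]='c': occ=0, LF[1]=C('c')+0=9+0=9
L[2]='a': occ=0, LF[2]=C('a')+0=5+0=5
L[3]='d': occ=0, LF[3]=C('d')+0=10+0=10
L[4]='b': occ=1, LF[4]=C('b')+1=6+1=7
L[5]='d': occ=1, LF[5]=C('d')+1=10+1=11
L[6]='A': occ=0, LF[6]=C('A')+0=1+0=1
L[7]='B': occ=0, LF[7]=C('B')+0=3+0=3
L[8]='C': occ=0, LF[8]=C('C')+0=4+0=4
L[9]='A': occ=1, LF[9]=C('A')+1=1+1=2
L[10]='$': occ=0, LF[10]=C('$')+0=0+0=0
L[11]='b': occ=2, LF[11]=C('b')+2=6+2=8

Answer: 6 9 5 10 7 11 1 3 4 2 0 8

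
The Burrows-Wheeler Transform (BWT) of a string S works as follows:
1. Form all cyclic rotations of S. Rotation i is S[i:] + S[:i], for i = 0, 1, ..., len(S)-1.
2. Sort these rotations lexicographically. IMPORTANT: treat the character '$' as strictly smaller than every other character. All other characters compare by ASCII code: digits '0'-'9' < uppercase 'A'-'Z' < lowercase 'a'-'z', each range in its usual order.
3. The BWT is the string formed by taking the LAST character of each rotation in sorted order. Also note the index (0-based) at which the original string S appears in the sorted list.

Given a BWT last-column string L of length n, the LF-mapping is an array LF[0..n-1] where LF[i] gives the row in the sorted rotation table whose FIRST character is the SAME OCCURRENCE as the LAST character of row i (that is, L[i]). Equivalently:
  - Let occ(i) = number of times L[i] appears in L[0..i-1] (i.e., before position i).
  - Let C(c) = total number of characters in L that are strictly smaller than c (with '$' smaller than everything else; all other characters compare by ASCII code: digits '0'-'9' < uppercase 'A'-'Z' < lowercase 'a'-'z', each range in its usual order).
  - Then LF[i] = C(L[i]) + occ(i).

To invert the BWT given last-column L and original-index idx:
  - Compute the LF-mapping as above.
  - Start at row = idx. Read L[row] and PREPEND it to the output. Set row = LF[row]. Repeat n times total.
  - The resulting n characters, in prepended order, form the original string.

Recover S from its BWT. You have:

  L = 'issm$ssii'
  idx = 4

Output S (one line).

Answer: mississi$

Derivation:
LF mapping: 1 5 6 4 0 7 8 2 3
Walk LF starting at row 4, prepending L[row]:
  step 1: row=4, L[4]='$', prepend. Next row=LF[4]=0
  step 2: row=0, L[0]='i', prepend. Next row=LF[0]=1
  step 3: row=1, L[1]='s', prepend. Next row=LF[1]=5
  step 4: row=5, L[5]='s', prepend. Next row=LF[5]=7
  step 5: row=7, L[7]='i', prepend. Next row=LF[7]=2
  step 6: row=2, L[2]='s', prepend. Next row=LF[2]=6
  step 7: row=6, L[6]='s', prepend. Next row=LF[6]=8
  step 8: row=8, L[8]='i', prepend. Next row=LF[8]=3
  step 9: row=3, L[3]='m', prepend. Next row=LF[3]=4
Reversed output: mississi$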